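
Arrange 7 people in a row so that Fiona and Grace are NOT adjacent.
Total - adjacent = 7! - (7-1)!×2 = 5040 - 1440 = 3600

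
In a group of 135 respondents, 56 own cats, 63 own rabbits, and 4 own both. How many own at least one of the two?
|A∪B| = |A| + |B| - |A∩B| = 56 + 63 - 4 = 115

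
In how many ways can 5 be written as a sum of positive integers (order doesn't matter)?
Pentagonal recurrence p(n) = p(n-1) + p(n-2) - p(n-5) - p(n-7) + p(n-12) + p(n-15) - ... gives p(0..4) = 1, 1, 2, 3, 5. p(5) = p(4) + p(3) - p(0) = 5 + 3 - 1 = 7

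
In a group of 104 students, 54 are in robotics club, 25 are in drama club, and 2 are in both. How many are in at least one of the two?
|A∪B| = |A| + |B| - |A∩B| = 54 + 25 - 2 = 77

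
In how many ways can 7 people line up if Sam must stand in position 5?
Fix one position: (7-1)! = 720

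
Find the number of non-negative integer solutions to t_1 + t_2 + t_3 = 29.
C(29+3-1, 3-1) = C(31, 2) = 465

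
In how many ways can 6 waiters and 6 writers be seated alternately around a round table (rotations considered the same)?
Fix one of the waiters: (6-1)! ways for the remaining waiters, × 6! ways for the writers = 120 × 720 = 86400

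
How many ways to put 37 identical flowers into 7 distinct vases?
C(37+7-1, 7-1) = C(43, 6) = 6096454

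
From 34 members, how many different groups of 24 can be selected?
C(34,24) = 34!/(24!×10!) = 131128140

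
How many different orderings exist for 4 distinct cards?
4! = 24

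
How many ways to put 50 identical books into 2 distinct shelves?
C(50+2-1, 2-1) = C(51, 1) = 51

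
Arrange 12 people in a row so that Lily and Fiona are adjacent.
Treat as block: (12-1)! × 2! = 39916800 × 2 = 79833600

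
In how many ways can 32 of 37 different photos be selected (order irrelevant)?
C(37,32) = 37!/(32!×5!) = 435897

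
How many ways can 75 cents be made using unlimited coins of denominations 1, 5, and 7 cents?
Coefficient of x^75 in 1/(1-x^1) · 1/(1-x^5) · 1/(1-x^7). Case on j = number of 7-cent coins (j = 0..10); remainder r = 75 - 7j is made from {1,5} in ⌊r/5⌋+1 ways. r = 75, 68, 61, 54, 47, 40, 33, 26, 19, 12, 5 → 16 + 14 + 13 + 11 + 10 + 9 + 7 + 6 + 4 + 3 + 2 = 95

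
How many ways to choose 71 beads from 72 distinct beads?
C(72,71) = 72!/(71!×1!) = 72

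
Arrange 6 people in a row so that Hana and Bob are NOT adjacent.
Total - adjacent = 6! - (6-1)!×2 = 720 - 240 = 480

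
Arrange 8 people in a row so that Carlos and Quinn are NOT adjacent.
Total - adjacent = 8! - (8-1)!×2 = 40320 - 10080 = 30240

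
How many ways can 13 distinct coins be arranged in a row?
13! = 6227020800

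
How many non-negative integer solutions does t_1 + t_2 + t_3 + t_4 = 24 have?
C(24+4-1, 4-1) = C(27, 3) = 2925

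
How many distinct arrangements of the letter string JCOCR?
5! / (1! × 1! × 1! × 2!) = 60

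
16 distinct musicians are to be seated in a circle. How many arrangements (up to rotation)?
Circular: fix one position, arrange the rest. (16-1)! = 1307674368000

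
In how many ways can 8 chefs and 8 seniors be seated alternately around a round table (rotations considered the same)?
Fix one of the chefs: (8-1)! ways for the remaining chefs, × 8! ways for the seniors = 5040 × 40320 = 203212800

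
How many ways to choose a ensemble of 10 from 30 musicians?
C(30,10) = 30!/(10!×20!) = 30045015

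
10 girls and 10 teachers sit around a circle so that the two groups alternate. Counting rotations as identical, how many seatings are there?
Fix one of the girls: (10-1)! ways for the remaining girls, × 10! ways for the teachers = 362880 × 3628800 = 1316818944000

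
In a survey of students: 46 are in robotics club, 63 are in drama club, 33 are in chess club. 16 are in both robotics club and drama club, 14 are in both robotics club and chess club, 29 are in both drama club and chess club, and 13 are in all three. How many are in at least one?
|A∪B∪C| = 46+63+33-16-14-29+13 = 96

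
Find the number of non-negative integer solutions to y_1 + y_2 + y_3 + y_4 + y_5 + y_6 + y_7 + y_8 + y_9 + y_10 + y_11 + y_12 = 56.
C(56+12-1, 12-1) = C(67, 11) = 1285063345176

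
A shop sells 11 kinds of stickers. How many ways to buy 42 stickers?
C(42+11-1, 11-1) = C(52, 10) = 15820024220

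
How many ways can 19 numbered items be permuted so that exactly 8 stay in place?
Choose the 8 fixed points C(19,8) = 75582, derange the rest: !11 = Σ_{j=0}^{11} (-1)^j·11!/j! = 39916800 - 39916800 + 19958400 - 6652800 + 1663200 - 332640 + 55440 - 7920 + 990 - 110 + 11 - 1 = 14684570. Product = 75582 × 14684570 = 1109889169740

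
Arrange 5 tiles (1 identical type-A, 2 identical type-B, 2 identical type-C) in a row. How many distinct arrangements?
5! / (1! × 2! × 2!) = 30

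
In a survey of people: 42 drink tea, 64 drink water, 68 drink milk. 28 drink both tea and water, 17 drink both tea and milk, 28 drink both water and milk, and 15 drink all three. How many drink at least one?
|A∪B∪C| = 42+64+68-28-17-28+15 = 116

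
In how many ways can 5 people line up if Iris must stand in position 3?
Fix one position: (5-1)! = 24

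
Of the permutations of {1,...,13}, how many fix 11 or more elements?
Exactly j fixed points: C(13,j)·!(13-j); sum over j ≥ 11 (derangement numbers via !m = (m-1)·(!(m-1) + !(m-2)): !0..!2 = 1, 0, 1). Σ_{j=11}^{13} C(13,j)·!(13-j) = C(13,11)·!2 + C(13,12)·!1 + C(13,13)·!0 = 78·1 + 13·0 + 1·1 = 79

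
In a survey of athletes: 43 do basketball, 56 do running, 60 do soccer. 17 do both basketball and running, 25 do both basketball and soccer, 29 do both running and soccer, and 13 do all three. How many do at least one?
|A∪B∪C| = 43+56+60-17-25-29+13 = 101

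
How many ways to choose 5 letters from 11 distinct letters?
C(11,5) = 11!/(5!×6!) = 462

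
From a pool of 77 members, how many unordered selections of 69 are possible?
C(77,69) = 77!/(69!×8!) = 21042072975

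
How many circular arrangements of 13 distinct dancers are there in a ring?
Circular: fix one position, arrange the rest. (13-1)! = 479001600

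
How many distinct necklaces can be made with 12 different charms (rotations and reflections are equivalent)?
(12-1)!/2 = 39916800/2 = 19958400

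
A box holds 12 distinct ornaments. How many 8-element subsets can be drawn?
C(12,8) = 12!/(8!×4!) = 495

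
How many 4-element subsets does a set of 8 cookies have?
C(8,4) = 8!/(4!×4!) = 70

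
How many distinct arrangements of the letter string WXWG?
4! / (2! × 1! × 1!) = 12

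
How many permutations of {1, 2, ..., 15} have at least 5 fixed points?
Exactly j fixed points: C(15,j)·!(15-j); sum over j ≥ 5 (derangement numbers via !m = (m-1)·(!(m-1) + !(m-2)): !0..!10 = 1, 0, 1, 2, 9, 44, 265, 1854, 14833, 133496, 1334961). Σ_{j=5}^{15} C(15,j)·!(15-j) = C(15,5)·!10 + C(15,6)·!9 + C(15,7)·!8 + C(15,8)·!7 + C(15,9)·!6 + C(15,10)·!5 + C(15,11)·!4 + C(15,12)·!3 + C(15,13)·!2 + C(15,14)·!1 + C(15,15)·!0 = 3003·1334961 + 5005·133496 + 6435·14833 + 6435·1854 + 5005·265 + 3003·44 + 1365·9 + 455·2 + 105·1 + 15·0 + 1·1 = 4785887966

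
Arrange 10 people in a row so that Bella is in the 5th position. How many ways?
Fix one position: (10-1)! = 362880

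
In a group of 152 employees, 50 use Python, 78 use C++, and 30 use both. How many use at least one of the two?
|A∪B| = |A| + |B| - |A∩B| = 50 + 78 - 30 = 98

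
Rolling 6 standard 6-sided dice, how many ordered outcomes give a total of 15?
Coefficient of x^15 in (x + x² + ... + x^6)^6. By inclusion-exclusion on dice exceeding 6: Σ_j (-1)^j C(6,j)·C(15-1-6j, 5) = C(6,0)·C(14,5) - C(6,1)·C(8,5) = 1·2002 - 6·56 = 1666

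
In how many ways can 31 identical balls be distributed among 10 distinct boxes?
C(31+10-1, 10-1) = C(40, 9) = 273438880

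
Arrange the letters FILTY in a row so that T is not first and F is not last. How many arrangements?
By inclusion-exclusion: 5! - 2×(5-1)! + (5-2)! = 120 - 48 + 6 = 78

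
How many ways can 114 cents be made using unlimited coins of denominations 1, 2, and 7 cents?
Coefficient of x^114 in 1/(1-x^1) · 1/(1-x^2) · 1/(1-x^7). Case on j = number of 7-cent coins (j = 0..16); remainder r = 114 - 7j is made from {1,2} in ⌊r/2⌋+1 ways. r = 114, 107, 100, 93, 86, 79, 72, 65, 58, 51, 44, 37, 30, 23, 16, 9, 2 → 58 + 54 + 51 + 47 + 44 + 40 + 37 + 33 + 30 + 26 + 23 + 19 + 16 + 12 + 9 + 5 + 2 = 506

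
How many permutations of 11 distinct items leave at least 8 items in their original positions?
Exactly j fixed points: C(11,j)·!(11-j); sum over j ≥ 8 (derangement numbers via !m = (m-1)·(!(m-1) + !(m-2)): !0..!3 = 1, 0, 1, 2). Σ_{j=8}^{11} C(11,j)·!(11-j) = C(11,8)·!3 + C(11,9)·!2 + C(11,10)·!1 + C(11,11)·!0 = 165·2 + 55·1 + 11·0 + 1·1 = 386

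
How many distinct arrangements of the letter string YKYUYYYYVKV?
11! / (6! × 1! × 2! × 2!) = 13860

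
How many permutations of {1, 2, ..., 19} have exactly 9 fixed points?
Choose the 9 fixed points C(19,9) = 92378, derange the rest: !10 = Σ_{j=0}^{10} (-1)^j·10!/j! = 3628800 - 3628800 + 1814400 - 604800 + 151200 - 30240 + 5040 - 720 + 90 - 10 + 1 = 1334961. Product = 92378 × 1334961 = 123321027258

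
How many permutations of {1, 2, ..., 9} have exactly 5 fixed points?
Choose the 5 fixed points C(9,5) = 126, derange the rest: !4 = Σ_{j=0}^{4} (-1)^j·4!/j! = 24 - 24 + 12 - 4 + 1 = 9. Product = 126 × 9 = 1134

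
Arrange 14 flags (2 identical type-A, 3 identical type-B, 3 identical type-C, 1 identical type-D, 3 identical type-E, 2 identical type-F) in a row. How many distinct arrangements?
14! / (2! × 3! × 3! × 1! × 3! × 2!) = 100900800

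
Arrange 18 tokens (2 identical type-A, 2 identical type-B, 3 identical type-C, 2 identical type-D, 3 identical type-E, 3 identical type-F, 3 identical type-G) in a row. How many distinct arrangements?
18! / (2! × 2! × 3! × 2! × 3! × 3! × 3!) = 617512896000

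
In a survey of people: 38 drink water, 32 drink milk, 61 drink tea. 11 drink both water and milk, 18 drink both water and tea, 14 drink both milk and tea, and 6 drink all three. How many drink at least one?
|A∪B∪C| = 38+32+61-11-18-14+6 = 94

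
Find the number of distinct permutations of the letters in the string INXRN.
5! / (1! × 1! × 1! × 2!) = 60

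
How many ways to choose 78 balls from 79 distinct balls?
C(79,78) = 79!/(78!×1!) = 79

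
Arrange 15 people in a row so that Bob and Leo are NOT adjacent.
Total - adjacent = 15! - (15-1)!×2 = 1307674368000 - 174356582400 = 1133317785600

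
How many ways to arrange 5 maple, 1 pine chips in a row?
6! / (5! × 1!) = 6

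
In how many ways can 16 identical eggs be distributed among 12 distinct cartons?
C(16+12-1, 12-1) = C(27, 11) = 13037895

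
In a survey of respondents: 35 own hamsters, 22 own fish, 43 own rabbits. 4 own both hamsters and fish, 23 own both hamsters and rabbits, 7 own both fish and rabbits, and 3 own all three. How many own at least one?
|A∪B∪C| = 35+22+43-4-23-7+3 = 69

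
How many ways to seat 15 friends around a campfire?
Circular: fix one position, arrange the rest. (15-1)! = 87178291200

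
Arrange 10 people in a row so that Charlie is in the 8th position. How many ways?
Fix one position: (10-1)! = 362880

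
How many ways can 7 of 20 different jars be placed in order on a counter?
P(20,7) = 20!/(20-7)! = 390700800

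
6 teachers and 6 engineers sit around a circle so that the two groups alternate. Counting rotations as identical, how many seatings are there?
Fix one of the teachers: (6-1)! ways for the remaining teachers, × 6! ways for the engineers = 120 × 720 = 86400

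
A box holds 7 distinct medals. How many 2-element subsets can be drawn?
C(7,2) = 7!/(2!×5!) = 21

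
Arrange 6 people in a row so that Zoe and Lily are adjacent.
Treat as block: (6-1)! × 2! = 120 × 2 = 240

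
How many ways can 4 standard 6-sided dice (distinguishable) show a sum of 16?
Coefficient of x^16 in (x + x² + ... + x^6)^4. By inclusion-exclusion on dice exceeding 6: Σ_j (-1)^j C(4,j)·C(16-1-6j, 3) = C(4,0)·C(15,3) - C(4,1)·C(9,3) + C(4,2)·C(3,3) = 1·455 - 4·84 + 6·1 = 125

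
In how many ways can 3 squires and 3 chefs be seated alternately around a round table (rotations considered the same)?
Fix one of the squires: (3-1)! ways for the remaining squires, × 3! ways for the chefs = 2 × 6 = 12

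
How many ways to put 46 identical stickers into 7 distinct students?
C(46+7-1, 7-1) = C(52, 6) = 20358520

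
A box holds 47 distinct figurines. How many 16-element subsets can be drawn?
C(47,16) = 47!/(16!×31!) = 1503232609098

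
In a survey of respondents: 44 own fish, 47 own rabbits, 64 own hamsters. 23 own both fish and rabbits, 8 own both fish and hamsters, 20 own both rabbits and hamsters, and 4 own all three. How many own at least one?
|A∪B∪C| = 44+47+64-23-8-20+4 = 108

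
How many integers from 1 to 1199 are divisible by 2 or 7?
⌊1199/2⌋ + ⌊1199/7⌋ - ⌊1199/14⌋ = 599 + 171 - 85 = 685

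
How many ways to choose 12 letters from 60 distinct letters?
C(60,12) = 60!/(12!×48!) = 1399358844975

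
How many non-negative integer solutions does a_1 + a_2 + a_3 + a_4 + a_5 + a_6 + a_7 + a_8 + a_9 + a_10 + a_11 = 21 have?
C(21+11-1, 11-1) = C(31, 10) = 44352165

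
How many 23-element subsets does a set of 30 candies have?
C(30,23) = 30!/(23!×7!) = 2035800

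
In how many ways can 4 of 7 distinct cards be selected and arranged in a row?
P(7,4) = 7!/(7-4)! = 840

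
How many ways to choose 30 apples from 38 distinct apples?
C(38,30) = 38!/(30!×8!) = 48903492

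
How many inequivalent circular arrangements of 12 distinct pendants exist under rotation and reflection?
(12-1)!/2 = 39916800/2 = 19958400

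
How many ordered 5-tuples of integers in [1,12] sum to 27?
Coefficient of x^27 in (x + x² + ... + x^12)^5. By inclusion-exclusion on dice exceeding 12: Σ_j (-1)^j C(5,j)·C(27-1-12j, 4) = C(5,0)·C(26,4) - C(5,1)·C(14,4) = 1·14950 - 5·1001 = 9945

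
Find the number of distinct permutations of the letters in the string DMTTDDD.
7! / (1! × 4! × 2!) = 105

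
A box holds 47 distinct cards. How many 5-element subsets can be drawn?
C(47,5) = 47!/(5!×42!) = 1533939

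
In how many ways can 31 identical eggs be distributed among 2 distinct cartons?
C(31+2-1, 2-1) = C(32, 1) = 32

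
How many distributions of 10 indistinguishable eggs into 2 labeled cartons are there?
C(10+2-1, 2-1) = C(11, 1) = 11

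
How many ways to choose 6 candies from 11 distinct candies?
C(11,6) = 11!/(6!×5!) = 462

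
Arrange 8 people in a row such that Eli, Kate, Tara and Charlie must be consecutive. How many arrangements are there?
Treat the 4 as one block: (8-4+1)! × 4! = 120 × 24 = 2880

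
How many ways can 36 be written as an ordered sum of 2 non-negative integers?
C(36+2-1, 2-1) = C(37, 1) = 37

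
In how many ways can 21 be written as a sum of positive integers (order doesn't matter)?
Pentagonal recurrence p(n) = p(n-1) + p(n-2) - p(n-5) - p(n-7) + p(n-12) + p(n-15) - ... gives p(0..20) = 1, 1, 2, 3, 5, 7, 11, 15, 22, 30, 42, 56, 77, 101, 135, 176, 231, 297, 385, 490, 627. p(21) = p(20) + p(19) - p(16) - p(14) + p(9) + p(6) = 627 + 490 - 231 - 135 + 30 + 11 = 792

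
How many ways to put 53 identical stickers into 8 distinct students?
C(53+8-1, 8-1) = C(60, 7) = 386206920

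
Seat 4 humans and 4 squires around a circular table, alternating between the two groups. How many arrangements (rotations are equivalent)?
Fix one of the humans: (4-1)! ways for the remaining humans, × 4! ways for the squires = 6 × 24 = 144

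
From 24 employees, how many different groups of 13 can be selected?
C(24,13) = 24!/(13!×11!) = 2496144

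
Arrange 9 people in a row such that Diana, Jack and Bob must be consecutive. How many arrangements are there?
Treat the 3 as one block: (9-3+1)! × 3! = 5040 × 6 = 30240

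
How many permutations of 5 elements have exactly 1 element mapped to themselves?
Choose the 1 fixed point C(5,1) = 5, derange the rest: !4 = Σ_{j=0}^{4} (-1)^j·4!/j! = 24 - 24 + 12 - 4 + 1 = 9. Product = 5 × 9 = 45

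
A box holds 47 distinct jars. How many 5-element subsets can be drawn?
C(47,5) = 47!/(5!×42!) = 1533939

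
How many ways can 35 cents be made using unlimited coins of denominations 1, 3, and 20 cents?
Coefficient of x^35 in 1/(1-x^1) · 1/(1-x^3) · 1/(1-x^20). Case on j = number of 20-cent coins (j = 0..1); remainder r = 35 - 20j is made from {1,3} in ⌊r/3⌋+1 ways. r = 35, 15 → 12 + 6 = 18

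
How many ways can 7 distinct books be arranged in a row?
7! = 5040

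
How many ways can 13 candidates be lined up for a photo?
13! = 6227020800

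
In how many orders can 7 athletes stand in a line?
7! = 5040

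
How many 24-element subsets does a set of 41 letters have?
C(41,24) = 41!/(24!×17!) = 151584480450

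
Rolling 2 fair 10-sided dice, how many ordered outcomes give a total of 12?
Coefficient of x^12 in (x + x² + ... + x^10)^2. By inclusion-exclusion on dice exceeding 10: Σ_j (-1)^j C(2,j)·C(12-1-10j, 1) = C(2,0)·C(11,1) - C(2,1)·C(1,1) = 1·11 - 2·1 = 9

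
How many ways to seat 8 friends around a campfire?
Circular: fix one position, arrange the rest. (8-1)! = 5040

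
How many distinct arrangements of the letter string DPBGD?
5! / (1! × 1! × 1! × 2!) = 60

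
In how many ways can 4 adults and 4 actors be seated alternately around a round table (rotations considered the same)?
Fix one of the adults: (4-1)! ways for the remaining adults, × 4! ways for the actors = 6 × 24 = 144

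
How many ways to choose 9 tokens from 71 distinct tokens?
C(71,9) = 71!/(9!×62!) = 74473879480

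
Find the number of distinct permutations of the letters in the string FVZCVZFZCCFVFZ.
14! / (3! × 3! × 4! × 4!) = 4204200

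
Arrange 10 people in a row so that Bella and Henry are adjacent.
Treat as block: (10-1)! × 2! = 362880 × 2 = 725760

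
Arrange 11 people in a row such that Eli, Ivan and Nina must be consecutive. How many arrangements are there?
Treat the 3 as one block: (11-3+1)! × 3! = 362880 × 6 = 2177280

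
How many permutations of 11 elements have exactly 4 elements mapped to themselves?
Choose the 4 fixed points C(11,4) = 330, derange the rest: !7 = Σ_{j=0}^{7} (-1)^j·7!/j! = 5040 - 5040 + 2520 - 840 + 210 - 42 + 7 - 1 = 1854. Product = 330 × 1854 = 611820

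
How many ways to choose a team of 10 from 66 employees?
C(66,10) = 66!/(10!×56!) = 210980549208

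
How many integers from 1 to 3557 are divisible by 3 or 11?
⌊3557/3⌋ + ⌊3557/11⌋ - ⌊3557/33⌋ = 1185 + 323 - 107 = 1401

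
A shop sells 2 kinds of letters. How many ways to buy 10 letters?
C(10+2-1, 2-1) = C(11, 1) = 11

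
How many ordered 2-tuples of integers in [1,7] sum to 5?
Coefficient of x^5 in (x + x² + ... + x^7)^2. By inclusion-exclusion on dice exceeding 7: Σ_j (-1)^j C(2,j)·C(5-1-7j, 1) = C(2,0)·C(4,1) = 1·4 = 4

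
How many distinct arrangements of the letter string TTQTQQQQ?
8! / (3! × 5!) = 56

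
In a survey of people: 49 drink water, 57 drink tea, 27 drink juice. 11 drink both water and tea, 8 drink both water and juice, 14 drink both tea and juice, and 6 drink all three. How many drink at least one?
|A∪B∪C| = 49+57+27-11-8-14+6 = 106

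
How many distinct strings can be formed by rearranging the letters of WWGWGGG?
7! / (3! × 4!) = 35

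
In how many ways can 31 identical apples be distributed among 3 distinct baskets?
C(31+3-1, 3-1) = C(33, 2) = 528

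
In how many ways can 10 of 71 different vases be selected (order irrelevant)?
C(71,10) = 71!/(10!×61!) = 461738052776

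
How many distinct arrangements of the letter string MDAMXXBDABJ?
11! / (2! × 2! × 2! × 1! × 2! × 2!) = 1247400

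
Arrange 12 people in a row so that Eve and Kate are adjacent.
Treat as block: (12-1)! × 2! = 39916800 × 2 = 79833600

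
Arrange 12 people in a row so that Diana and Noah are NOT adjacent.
Total - adjacent = 12! - (12-1)!×2 = 479001600 - 79833600 = 399168000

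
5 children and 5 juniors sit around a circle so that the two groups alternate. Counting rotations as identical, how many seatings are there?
Fix one of the children: (5-1)! ways for the remaining children, × 5! ways for the juniors = 24 × 120 = 2880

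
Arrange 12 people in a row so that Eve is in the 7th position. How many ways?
Fix one position: (12-1)! = 39916800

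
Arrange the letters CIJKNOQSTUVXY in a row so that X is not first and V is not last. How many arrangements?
By inclusion-exclusion: 13! - 2×(13-1)! + (13-2)! = 6227020800 - 958003200 + 39916800 = 5308934400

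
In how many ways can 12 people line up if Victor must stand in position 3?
Fix one position: (12-1)! = 39916800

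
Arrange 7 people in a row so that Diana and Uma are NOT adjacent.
Total - adjacent = 7! - (7-1)!×2 = 5040 - 1440 = 3600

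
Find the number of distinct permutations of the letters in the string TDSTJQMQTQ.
10! / (1! × 1! × 1! × 3! × 3! × 1!) = 100800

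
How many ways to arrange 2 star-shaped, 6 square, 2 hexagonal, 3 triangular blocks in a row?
13! / (2! × 6! × 2! × 3!) = 360360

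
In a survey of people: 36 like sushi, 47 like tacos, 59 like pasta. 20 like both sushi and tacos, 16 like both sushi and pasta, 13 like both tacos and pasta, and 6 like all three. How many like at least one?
|A∪B∪C| = 36+47+59-20-16-13+6 = 99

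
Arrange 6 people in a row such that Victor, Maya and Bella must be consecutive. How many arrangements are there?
Treat the 3 as one block: (6-3+1)! × 3! = 24 × 6 = 144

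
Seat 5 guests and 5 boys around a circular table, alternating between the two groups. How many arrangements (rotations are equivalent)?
Fix one of the guests: (5-1)! ways for the remaining guests, × 5! ways for the boys = 24 × 120 = 2880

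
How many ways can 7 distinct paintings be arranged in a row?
7! = 5040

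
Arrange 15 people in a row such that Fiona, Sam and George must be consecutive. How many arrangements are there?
Treat the 3 as one block: (15-3+1)! × 3! = 6227020800 × 6 = 37362124800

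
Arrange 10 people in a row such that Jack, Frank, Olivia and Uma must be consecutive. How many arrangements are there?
Treat the 4 as one block: (10-4+1)! × 4! = 5040 × 24 = 120960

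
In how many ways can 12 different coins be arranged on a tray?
12! = 479001600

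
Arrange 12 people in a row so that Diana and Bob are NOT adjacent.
Total - adjacent = 12! - (12-1)!×2 = 479001600 - 79833600 = 399168000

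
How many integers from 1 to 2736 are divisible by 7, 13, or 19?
⌊2736/7⌋+⌊2736/13⌋+⌊2736/19⌋ - ⌊2736/91⌋-⌊2736/133⌋-⌊2736/247⌋ + ⌊2736/1729⌋ = 390+210+144 - 30-20-11 + 1 = 684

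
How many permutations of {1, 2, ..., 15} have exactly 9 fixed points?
Choose the 9 fixed points C(15,9) = 5005, derange the rest: !6 = Σ_{j=0}^{6} (-1)^j·6!/j! = 720 - 720 + 360 - 120 + 30 - 6 + 1 = 265. Product = 5005 × 265 = 1326325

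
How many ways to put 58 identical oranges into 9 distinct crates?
C(58+9-1, 9-1) = C(66, 8) = 5743572120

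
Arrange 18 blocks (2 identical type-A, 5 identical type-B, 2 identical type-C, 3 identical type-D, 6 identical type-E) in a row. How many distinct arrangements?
18! / (2! × 5! × 2! × 3! × 6!) = 3087564480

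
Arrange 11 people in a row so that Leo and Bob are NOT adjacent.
Total - adjacent = 11! - (11-1)!×2 = 39916800 - 7257600 = 32659200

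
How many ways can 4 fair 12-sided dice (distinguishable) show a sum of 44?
Coefficient of x^44 in (x + x² + ... + x^12)^4. By inclusion-exclusion on dice exceeding 12: Σ_j (-1)^j C(4,j)·C(44-1-12j, 3) = C(4,0)·C(43,3) - C(4,1)·C(31,3) + C(4,2)·C(19,3) - C(4,3)·C(7,3) = 1·12341 - 4·4495 + 6·969 - 4·35 = 35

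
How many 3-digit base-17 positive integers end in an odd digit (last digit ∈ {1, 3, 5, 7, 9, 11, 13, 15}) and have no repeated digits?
Last∈{1,3,5,7,9,11,13,15}. Last=0: 0. Last nonzero: 8×15×P(15,1) = 1800. Total = 1800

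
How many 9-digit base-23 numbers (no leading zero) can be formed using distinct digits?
First digit: 22 choices (nonzero). Then descending: 22 × 22 × 21 × 20 × 19 × 18 × 17 × 16 × 15 = 283648780800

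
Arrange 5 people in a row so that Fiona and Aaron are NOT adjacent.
Total - adjacent = 5! - (5-1)!×2 = 120 - 48 = 72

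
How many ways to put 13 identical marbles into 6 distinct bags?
C(13+6-1, 6-1) = C(18, 5) = 8568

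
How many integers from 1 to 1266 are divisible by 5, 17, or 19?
⌊1266/5⌋+⌊1266/17⌋+⌊1266/19⌋ - ⌊1266/85⌋-⌊1266/95⌋-⌊1266/323⌋ + ⌊1266/1615⌋ = 253+74+66 - 14-13-3 + 0 = 363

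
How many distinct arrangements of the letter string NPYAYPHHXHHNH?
13! / (5! × 2! × 1! × 2! × 2! × 1!) = 6486480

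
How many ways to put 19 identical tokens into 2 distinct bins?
C(19+2-1, 2-1) = C(20, 1) = 20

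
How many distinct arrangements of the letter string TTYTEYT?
7! / (1! × 2! × 4!) = 105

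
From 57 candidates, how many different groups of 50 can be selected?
C(57,50) = 57!/(50!×7!) = 264385836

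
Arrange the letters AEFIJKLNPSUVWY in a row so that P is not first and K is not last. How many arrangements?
By inclusion-exclusion: 14! - 2×(14-1)! + (14-2)! = 87178291200 - 12454041600 + 479001600 = 75203251200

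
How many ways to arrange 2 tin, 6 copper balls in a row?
8! / (2! × 6!) = 28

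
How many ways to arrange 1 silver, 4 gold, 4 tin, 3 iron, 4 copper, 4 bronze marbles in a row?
20! / (1! × 4! × 4! × 3! × 4! × 4!) = 1222160940000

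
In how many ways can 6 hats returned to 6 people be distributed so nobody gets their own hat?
!6 = Σ_{j=0}^{6} (-1)^j·6!/j! = 720 - 720 + 360 - 120 + 30 - 6 + 1 = 265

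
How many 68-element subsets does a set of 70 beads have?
C(70,68) = 70!/(68!×2!) = 2415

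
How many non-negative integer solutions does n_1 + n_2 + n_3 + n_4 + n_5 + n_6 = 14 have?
C(14+6-1, 6-1) = C(19, 5) = 11628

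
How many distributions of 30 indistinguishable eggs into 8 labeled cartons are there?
C(30+8-1, 8-1) = C(37, 7) = 10295472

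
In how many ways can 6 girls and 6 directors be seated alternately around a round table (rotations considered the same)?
Fix one of the girls: (6-1)! ways for the remaining girls, × 6! ways for the directors = 120 × 720 = 86400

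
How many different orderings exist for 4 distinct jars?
4! = 24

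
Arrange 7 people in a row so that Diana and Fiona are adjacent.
Treat as block: (7-1)! × 2! = 720 × 2 = 1440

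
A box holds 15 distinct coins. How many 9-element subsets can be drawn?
C(15,9) = 15!/(9!×6!) = 5005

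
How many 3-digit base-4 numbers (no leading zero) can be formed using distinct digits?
First digit: 3 choices (nonzero). Then descending: 3 × 3 × 2 = 18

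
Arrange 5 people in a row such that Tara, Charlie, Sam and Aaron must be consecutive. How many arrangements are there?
Treat the 4 as one block: (5-4+1)! × 4! = 2 × 24 = 48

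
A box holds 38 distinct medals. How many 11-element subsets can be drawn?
C(38,11) = 38!/(11!×27!) = 1203322288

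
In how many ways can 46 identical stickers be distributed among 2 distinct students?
C(46+2-1, 2-1) = C(47, 1) = 47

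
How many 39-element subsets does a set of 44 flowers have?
C(44,39) = 44!/(39!×5!) = 1086008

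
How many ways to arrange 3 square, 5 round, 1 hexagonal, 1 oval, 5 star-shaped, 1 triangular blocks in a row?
16! / (3! × 5! × 1! × 1! × 5! × 1!) = 242161920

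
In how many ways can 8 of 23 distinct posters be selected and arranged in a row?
P(23,8) = 23!/(23-8)! = 19769460480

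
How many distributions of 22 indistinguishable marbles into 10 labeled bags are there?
C(22+10-1, 10-1) = C(31, 9) = 20160075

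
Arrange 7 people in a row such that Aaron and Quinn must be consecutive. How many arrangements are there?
Treat the 2 as one block: (7-2+1)! × 2! = 720 × 2 = 1440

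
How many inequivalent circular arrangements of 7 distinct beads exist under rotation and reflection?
(7-1)!/2 = 720/2 = 360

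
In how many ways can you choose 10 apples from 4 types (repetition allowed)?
C(10+4-1, 4-1) = C(13, 3) = 286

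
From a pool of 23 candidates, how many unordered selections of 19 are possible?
C(23,19) = 23!/(19!×4!) = 8855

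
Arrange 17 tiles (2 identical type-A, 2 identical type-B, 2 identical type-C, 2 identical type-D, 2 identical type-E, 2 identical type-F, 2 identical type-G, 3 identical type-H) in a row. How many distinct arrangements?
17! / (2! × 2! × 2! × 2! × 2! × 2! × 2! × 3!) = 463134672000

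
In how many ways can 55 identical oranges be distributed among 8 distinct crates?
C(55+8-1, 8-1) = C(62, 7) = 491796152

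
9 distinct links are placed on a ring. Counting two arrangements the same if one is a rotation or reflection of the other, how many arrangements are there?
(9-1)!/2 = 40320/2 = 20160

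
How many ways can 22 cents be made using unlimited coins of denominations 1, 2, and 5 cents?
Coefficient of x^22 in 1/(1-x^1) · 1/(1-x^2) · 1/(1-x^5). Case on j = number of 5-cent coins (j = 0..4); remainder r = 22 - 5j is made from {1,2} in ⌊r/2⌋+1 ways. r = 22, 17, 12, 7, 2 → 12 + 9 + 7 + 4 + 2 = 34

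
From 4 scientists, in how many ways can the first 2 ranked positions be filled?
P(4,2) = 4!/(4-2)! = 12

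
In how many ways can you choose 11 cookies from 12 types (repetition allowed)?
C(11+12-1, 12-1) = C(22, 11) = 705432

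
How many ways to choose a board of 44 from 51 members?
C(51,44) = 51!/(44!×7!) = 115775100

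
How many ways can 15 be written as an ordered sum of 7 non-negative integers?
C(15+7-1, 7-1) = C(21, 6) = 54264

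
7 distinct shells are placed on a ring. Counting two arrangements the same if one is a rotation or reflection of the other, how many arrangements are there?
(7-1)!/2 = 720/2 = 360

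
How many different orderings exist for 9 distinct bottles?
9! = 362880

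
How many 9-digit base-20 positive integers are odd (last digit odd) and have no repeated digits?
Last∈{1,3,5,7,9,11,13,15,17,19}. Last=0: 0. Last nonzero: 10×18×P(18,7) = 28870732800. Total = 28870732800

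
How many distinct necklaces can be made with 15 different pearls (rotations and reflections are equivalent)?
(15-1)!/2 = 87178291200/2 = 43589145600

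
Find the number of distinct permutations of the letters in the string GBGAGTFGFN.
10! / (1! × 4! × 1! × 1! × 2! × 1!) = 75600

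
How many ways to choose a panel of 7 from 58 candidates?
C(58,7) = 58!/(7!×51!) = 300674088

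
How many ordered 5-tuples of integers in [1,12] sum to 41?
Coefficient of x^41 in (x + x² + ... + x^12)^5. By inclusion-exclusion on dice exceeding 12: Σ_j (-1)^j C(5,j)·C(41-1-12j, 4) = C(5,0)·C(40,4) - C(5,1)·C(28,4) + C(5,2)·C(16,4) - C(5,3)·C(4,4) = 1·91390 - 5·20475 + 10·1820 - 10·1 = 7205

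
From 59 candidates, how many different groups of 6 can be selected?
C(59,6) = 59!/(6!×53!) = 45057474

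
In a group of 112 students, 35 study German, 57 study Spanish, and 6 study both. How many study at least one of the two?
|A∪B| = |A| + |B| - |A∩B| = 35 + 57 - 6 = 86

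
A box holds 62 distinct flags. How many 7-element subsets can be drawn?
C(62,7) = 62!/(7!×55!) = 491796152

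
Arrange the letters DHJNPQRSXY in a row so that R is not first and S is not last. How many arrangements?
By inclusion-exclusion: 10! - 2×(10-1)! + (10-2)! = 3628800 - 725760 + 40320 = 2943360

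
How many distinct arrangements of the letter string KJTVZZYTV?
9! / (2! × 2! × 1! × 1! × 1! × 2!) = 45360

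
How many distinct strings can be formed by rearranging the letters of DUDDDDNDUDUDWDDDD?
17! / (1! × 3! × 1! × 12!) = 123760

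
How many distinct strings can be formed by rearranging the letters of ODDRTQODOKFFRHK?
15! / (2! × 3! × 1! × 3! × 1! × 2! × 2! × 1!) = 4540536000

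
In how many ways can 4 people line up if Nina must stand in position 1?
Fix one position: (4-1)! = 6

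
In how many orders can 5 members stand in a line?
5! = 120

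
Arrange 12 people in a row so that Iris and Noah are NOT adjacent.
Total - adjacent = 12! - (12-1)!×2 = 479001600 - 79833600 = 399168000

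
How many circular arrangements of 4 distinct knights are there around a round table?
Circular: fix one position, arrange the rest. (4-1)! = 6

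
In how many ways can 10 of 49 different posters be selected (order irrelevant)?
C(49,10) = 49!/(10!×39!) = 8217822536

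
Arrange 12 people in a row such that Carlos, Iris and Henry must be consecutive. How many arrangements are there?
Treat the 3 as one block: (12-3+1)! × 3! = 3628800 × 6 = 21772800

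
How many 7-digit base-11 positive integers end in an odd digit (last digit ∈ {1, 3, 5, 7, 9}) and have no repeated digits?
Last∈{1,3,5,7,9}. Last=0: 0. Last nonzero: 5×9×P(9,5) = 680400. Total = 680400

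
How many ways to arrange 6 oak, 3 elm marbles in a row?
9! / (6! × 3!) = 84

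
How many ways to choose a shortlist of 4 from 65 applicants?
C(65,4) = 65!/(4!×61!) = 677040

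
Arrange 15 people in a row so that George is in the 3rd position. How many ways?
Fix one position: (15-1)! = 87178291200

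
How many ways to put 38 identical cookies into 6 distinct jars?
C(38+6-1, 6-1) = C(43, 5) = 962598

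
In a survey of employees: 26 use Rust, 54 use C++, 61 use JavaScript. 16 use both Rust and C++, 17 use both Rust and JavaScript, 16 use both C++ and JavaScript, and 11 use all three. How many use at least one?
|A∪B∪C| = 26+54+61-16-17-16+11 = 103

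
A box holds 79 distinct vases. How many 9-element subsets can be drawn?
C(79,9) = 79!/(9!×70!) = 205811513765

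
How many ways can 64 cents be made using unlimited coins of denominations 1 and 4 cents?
Coefficient of x^64 in 1/(1-x^1) · 1/(1-x^4). Use j coins of 4 for j = 0..⌊64/4⌋ = 16, the rest in 1s: 16 + 1 = 17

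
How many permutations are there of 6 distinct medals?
6! = 720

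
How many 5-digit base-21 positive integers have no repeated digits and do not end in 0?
Last digit: 20 nonzero choices. First digit: 19 (nonzero, ≠last). Middle 3: P(19,3) = 5814. Total = 2209320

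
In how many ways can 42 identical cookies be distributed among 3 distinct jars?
C(42+3-1, 3-1) = C(44, 2) = 946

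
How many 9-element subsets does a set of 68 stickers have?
C(68,9) = 68!/(9!×59!) = 49280065120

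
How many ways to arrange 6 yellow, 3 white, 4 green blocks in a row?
13! / (6! × 3! × 4!) = 60060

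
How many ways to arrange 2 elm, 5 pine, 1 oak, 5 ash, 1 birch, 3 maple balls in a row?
17! / (2! × 5! × 1! × 5! × 1! × 3!) = 2058376320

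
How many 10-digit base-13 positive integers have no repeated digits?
First digit: 12 choices (nonzero). Then descending: 12 × 12 × 11 × 10 × 9 × 8 × 7 × 6 × 5 × 4 = 958003200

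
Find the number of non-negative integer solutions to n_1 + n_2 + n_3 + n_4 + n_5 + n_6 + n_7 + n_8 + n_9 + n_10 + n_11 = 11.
C(11+11-1, 11-1) = C(21, 10) = 352716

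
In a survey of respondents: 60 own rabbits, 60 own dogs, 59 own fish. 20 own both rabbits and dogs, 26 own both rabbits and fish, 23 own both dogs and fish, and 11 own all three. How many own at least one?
|A∪B∪C| = 60+60+59-20-26-23+11 = 121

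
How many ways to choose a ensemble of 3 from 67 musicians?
C(67,3) = 67!/(3!×64!) = 47905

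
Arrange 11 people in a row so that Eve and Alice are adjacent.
Treat as block: (11-1)! × 2! = 3628800 × 2 = 7257600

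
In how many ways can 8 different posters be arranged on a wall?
8! = 40320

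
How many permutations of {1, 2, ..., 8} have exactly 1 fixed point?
Choose the 1 fixed point C(8,1) = 8, derange the rest: !7 = Σ_{j=0}^{7} (-1)^j·7!/j! = 5040 - 5040 + 2520 - 840 + 210 - 42 + 7 - 1 = 1854. Product = 8 × 1854 = 14832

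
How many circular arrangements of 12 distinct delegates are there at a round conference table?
Circular: fix one position, arrange the rest. (12-1)! = 39916800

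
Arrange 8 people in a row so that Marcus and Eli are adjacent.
Treat as block: (8-1)! × 2! = 5040 × 2 = 10080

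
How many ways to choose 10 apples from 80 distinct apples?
C(80,10) = 80!/(10!×70!) = 1646492110120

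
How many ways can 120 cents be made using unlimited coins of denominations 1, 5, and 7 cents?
Coefficient of x^120 in 1/(1-x^1) · 1/(1-x^5) · 1/(1-x^7). Case on j = number of 7-cent coins (j = 0..17); remainder r = 120 - 7j is made from {1,5} in ⌊r/5⌋+1 ways. r = 120, 113, 106, 99, 92, 85, 78, 71, 64, 57, 50, 43, 36, 29, 22, 15, 8, 1 → 25 + 23 + 22 + 20 + 19 + 18 + 16 + 15 + 13 + 12 + 11 + 9 + 8 + 6 + 5 + 4 + 2 + 1 = 229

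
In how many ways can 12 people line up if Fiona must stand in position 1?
Fix one position: (12-1)! = 39916800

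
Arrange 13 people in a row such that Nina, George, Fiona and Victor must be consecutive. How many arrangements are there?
Treat the 4 as one block: (13-4+1)! × 4! = 3628800 × 24 = 87091200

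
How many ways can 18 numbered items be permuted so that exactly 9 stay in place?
Choose the 9 fixed points C(18,9) = 48620, derange the rest: !9 = Σ_{j=0}^{9} (-1)^j·9!/j! = 362880 - 362880 + 181440 - 60480 + 15120 - 3024 + 504 - 72 + 9 - 1 = 133496. Product = 48620 × 133496 = 6490575520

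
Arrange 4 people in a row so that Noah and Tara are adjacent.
Treat as block: (4-1)! × 2! = 6 × 2 = 12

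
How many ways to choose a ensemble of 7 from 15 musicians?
C(15,7) = 15!/(7!×8!) = 6435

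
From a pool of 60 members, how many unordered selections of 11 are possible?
C(60,11) = 60!/(11!×49!) = 342700125300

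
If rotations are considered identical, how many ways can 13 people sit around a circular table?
Circular: fix one position, arrange the rest. (13-1)! = 479001600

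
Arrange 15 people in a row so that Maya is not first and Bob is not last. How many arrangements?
By inclusion-exclusion: 15! - 2×(15-1)! + (15-2)! = 1307674368000 - 174356582400 + 6227020800 = 1139544806400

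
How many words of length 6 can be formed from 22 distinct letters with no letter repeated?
P(22,6) = 22!/(22-6)! = 53721360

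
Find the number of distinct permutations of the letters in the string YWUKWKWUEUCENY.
14! / (2! × 1! × 3! × 3! × 2! × 1! × 2!) = 302702400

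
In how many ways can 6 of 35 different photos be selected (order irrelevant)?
C(35,6) = 35!/(6!×29!) = 1623160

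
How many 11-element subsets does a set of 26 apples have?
C(26,11) = 26!/(11!×15!) = 7726160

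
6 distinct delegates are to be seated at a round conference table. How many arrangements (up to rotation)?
Circular: fix one position, arrange the rest. (6-1)! = 120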